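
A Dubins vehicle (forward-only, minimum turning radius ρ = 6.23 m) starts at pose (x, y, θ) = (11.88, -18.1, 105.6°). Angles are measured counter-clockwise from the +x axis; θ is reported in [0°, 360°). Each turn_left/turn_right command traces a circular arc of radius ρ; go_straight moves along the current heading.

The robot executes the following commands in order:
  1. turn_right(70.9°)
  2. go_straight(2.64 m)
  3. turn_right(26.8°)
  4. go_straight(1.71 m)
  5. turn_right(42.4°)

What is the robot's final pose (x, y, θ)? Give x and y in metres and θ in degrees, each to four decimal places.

set_pose: (x, y, θ) = (11.8800, -18.1000, 105.6000°), ρ = 6.23
turn_right(70.9°): centre at ρ to the right, rotate −70.9° → (14.3339, -11.3027, 34.7000°)
go_straight(2.64): x += 2.64·cos θ, y += 2.64·sin θ → (16.5044, -9.7998, 34.7000°)
turn_right(26.8°): centre at ρ to the right, rotate −26.8° → (19.1947, -8.7509, 7.9000°)
go_straight(1.71): x += 1.71·cos θ, y += 1.71·sin θ → (20.8885, -8.5158, 7.9000°)
turn_right(42.4°): centre at ρ to the right, rotate −42.4° → (25.2734, -9.5524, -34.5000° ≡ 325.5000°)

(25.2734, -9.5524, 325.5000°)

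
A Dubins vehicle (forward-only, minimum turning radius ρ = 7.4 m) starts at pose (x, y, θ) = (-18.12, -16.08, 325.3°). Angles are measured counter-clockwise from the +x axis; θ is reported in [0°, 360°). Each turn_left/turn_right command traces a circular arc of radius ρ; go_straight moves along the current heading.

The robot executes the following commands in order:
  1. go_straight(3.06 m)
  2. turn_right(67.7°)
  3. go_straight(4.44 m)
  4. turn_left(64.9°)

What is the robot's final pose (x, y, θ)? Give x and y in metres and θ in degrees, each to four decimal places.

set_pose: (x, y, θ) = (-18.1200, -16.0800, 325.3000°), ρ = 7.4
go_straight(3.06): x += 3.06·cos θ, y += 3.06·sin θ → (-15.6042, -17.8220, 325.3000°)
turn_right(67.7°): centre at ρ to the right, rotate −67.7° → (-12.5895, -25.4949, 257.6000°)
go_straight(4.44): x += 4.44·cos θ, y += 4.44·sin θ → (-13.5430, -29.8313, 257.6000°)
turn_left(64.9°): centre at ρ to the left, rotate +64.9° → (-10.8204, -37.2912, 322.5000°)

(-10.8204, -37.2912, 322.5000°)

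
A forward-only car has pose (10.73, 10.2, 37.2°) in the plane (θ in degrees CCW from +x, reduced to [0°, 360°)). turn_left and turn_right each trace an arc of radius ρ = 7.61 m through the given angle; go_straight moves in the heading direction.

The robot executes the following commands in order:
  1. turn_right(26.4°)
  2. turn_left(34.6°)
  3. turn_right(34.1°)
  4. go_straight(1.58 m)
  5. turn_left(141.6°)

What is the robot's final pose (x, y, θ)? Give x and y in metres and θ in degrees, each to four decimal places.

(25.3499, 30.4111, 152.9000°)

set_pose: (x, y, θ) = (10.7300, 10.2000, 37.2000°), ρ = 7.61
turn_right(26.4°): centre at ρ to the right, rotate −26.4° → (13.9050, 11.6136, 10.8000°)
turn_left(34.6°): centre at ρ to the left, rotate +34.6° → (17.8976, 13.7454, 45.4000°)
turn_right(34.1°): centre at ρ to the right, rotate −34.1° → (21.8249, 15.8645, 11.3000°)
go_straight(1.58): x += 1.58·cos θ, y += 1.58·sin θ → (23.3743, 16.1741, 11.3000°)
turn_left(141.6°): centre at ρ to the left, rotate +141.6° → (25.3499, 30.4111, 152.9000°)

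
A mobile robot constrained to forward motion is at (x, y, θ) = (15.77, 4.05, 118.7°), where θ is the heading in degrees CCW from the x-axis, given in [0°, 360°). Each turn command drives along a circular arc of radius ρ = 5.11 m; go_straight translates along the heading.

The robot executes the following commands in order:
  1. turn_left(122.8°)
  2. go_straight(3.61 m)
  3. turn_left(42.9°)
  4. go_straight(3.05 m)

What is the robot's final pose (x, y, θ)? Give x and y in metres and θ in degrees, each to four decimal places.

set_pose: (x, y, θ) = (15.7700, 4.0500, 118.7000°), ρ = 5.11
turn_left(122.8°): centre at ρ to the left, rotate +122.8° → (6.7970, 4.0343, 241.5000°)
go_straight(3.61): x += 3.61·cos θ, y += 3.61·sin θ → (5.0745, 0.8618, 241.5000°)
turn_left(42.9°): centre at ρ to the left, rotate +42.9° → (4.6158, -2.8473, 284.4000°)
go_straight(3.05): x += 3.05·cos θ, y += 3.05·sin θ → (5.3743, -5.8015, 284.4000°)

(5.3743, -5.8015, 284.4000°)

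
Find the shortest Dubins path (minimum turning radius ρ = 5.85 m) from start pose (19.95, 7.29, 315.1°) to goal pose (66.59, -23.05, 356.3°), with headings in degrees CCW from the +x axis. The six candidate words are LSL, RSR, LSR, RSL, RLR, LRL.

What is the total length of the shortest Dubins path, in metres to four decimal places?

55.7817 m

Let ψ = atan2(Δy, Δx) = atan2(-30.34, 46.64) = -33.0446° be the start→goal bearing.
Normalize: d = |goal − start| / ρ = 55.639960/5.85 = 9.511104, α = (θ_start − ψ) mod 360° = 348.1446° = 6.076269 rad, β = (θ_goal − ψ) mod 360° = 29.3446° = 0.512160 rad.
Common terms: sin α = -0.205443, cos α = 0.978669, sin β = 0.490061, cos β = 0.871688, cos(α−β) = 0.752415, d² = 90.461106. Work in radians in the unit-radius frame; every candidate has L = ρ·(t + p + q).
LSL: p² = 2 + d² − 2cos(α−β) + 2d(sin α − sin β) = 77.726262; p = √p² = 8.816250; φ = atan2(cos β − cos α, d + sin α − sin β) = -0.012135 rad; t = (φ − α) mod 2π = 0.194781 rad, q = (β − φ) mod 2π = 0.524295 rad → L = 5.85·(0.194781 + 8.816250 + 0.524295) = 5.85·9.535326 = 55.781654 m
RSR: p² = 2 + d² − 2cos(α−β) + 2d(sin β − sin α) = 104.186291; p = √p² = 10.207169; φ = atan2(cos α − cos β, d − sin α + sin β) = 0.010481 rad; t = (α − φ) mod 2π = 6.065788 rad, q = (φ − β) mod 2π = 5.781507 rad → L = 5.85·(6.065788 + 10.207169 + 5.781507) = 5.85·22.054464 = 129.018612 m
LSR: p² = d² − 2 + 2cos(α−β) + 2d(sin α + sin β) = 95.380005; p = √p² = 9.766269; φ = atan2(−cos α − cos β, d + sin α + sin β) − atan2(−2, p) = 0.015299 rad; t = (φ − α) mod 2π = 0.222215 rad, q = (φ − β) mod 2π = 5.786325 rad → L = 5.85·(0.222215 + 9.766269 + 5.786325) = 5.85·15.774808 = 92.282629 m
RSL: p² = d² − 2 + 2cos(α−β) − 2d(sin α + sin β) = 84.551866; p = √p² = 9.195209; φ = atan2(cos α + cos β, d − sin α − sin β) − atan2(2, p) = -0.016246 rad; t = (α − φ) mod 2π = 6.092515 rad, q = (β − φ) mod 2π = 0.528406 rad → L = 5.85·(6.092515 + 9.195209 + 0.528406) = 5.85·15.816130 = 92.524360 m
RLR: c = (6 − d² + 2cos(α−β) + 2d(sin α − sin β))/8 = -12.023286, |c| > 1 → infeasible
LRL: c = (6 − d² + 2cos(α−β) − 2d(sin α − sin β))/8 = -8.715783, |c| > 1 → infeasible
Shortest: LSL with L = 55.781654 m ≈ 55.7817 m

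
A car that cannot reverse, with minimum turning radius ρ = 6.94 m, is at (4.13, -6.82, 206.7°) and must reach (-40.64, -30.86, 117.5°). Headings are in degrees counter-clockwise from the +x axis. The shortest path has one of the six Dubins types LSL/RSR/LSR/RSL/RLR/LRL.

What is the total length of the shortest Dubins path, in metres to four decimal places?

55.4389 m

Let ψ = atan2(Δy, Δx) = atan2(-24.04, -44.77) = -151.7657° be the start→goal bearing.
Normalize: d = |goal − start| / ρ = 50.816085/6.94 = 7.322202, α = (θ_start − ψ) mod 360° = 358.4657° = 6.256406 rad, β = (θ_goal − ψ) mod 360° = 269.2657° = 4.699573 rad.
Common terms: sin α = -0.026776, cos α = 0.999641, sin β = -0.999918, cos β = -0.012816, cos(α−β) = 0.013962, d² = 53.614649. Work in radians in the unit-radius frame; every candidate has L = ρ·(t + p + q).
LSL: p² = 2 + d² − 2cos(α−β) + 2d(sin α − sin β) = 69.837812; p = √p² = 8.356902; φ = atan2(cos β − cos α, d + sin α − sin β) = -0.121451 rad; t = (φ − α) mod 2π = 6.188514 rad, q = (β − φ) mod 2π = 4.821023 rad → L = 6.94·(6.188514 + 8.356902 + 4.821023) = 6.94·19.366439 = 134.403087 m
RSR: p² = 2 + d² − 2cos(α−β) + 2d(sin β − sin α) = 41.335637; p = √p² = 6.429280; φ = atan2(cos α − cos β, d − sin α + sin β) = 0.158134 rad; t = (α − φ) mod 2π = 6.098272 rad, q = (φ − β) mod 2π = 1.741747 rad → L = 6.94·(6.098272 + 6.429280 + 1.741747) = 6.94·14.269299 = 99.028932 m
LSR: p² = d² − 2 + 2cos(α−β) + 2d(sin α + sin β) = 36.607257; p = √p² = 6.050393; φ = atan2(−cos α − cos β, d + sin α + sin β) − atan2(−2, p) = 0.163764 rad; t = (φ − α) mod 2π = 0.190543 rad, q = (φ − β) mod 2π = 1.747377 rad → L = 6.94·(0.190543 + 6.050393 + 1.747377) = 6.94·7.988313 = 55.438894 m
RSL: p² = d² − 2 + 2cos(α−β) − 2d(sin α + sin β) = 66.677890; p = √p² = 8.165653; φ = atan2(cos α + cos β, d − sin α − sin β) − atan2(2, p) = -0.122547 rad; t = (α − φ) mod 2π = 0.095768 rad, q = (β − φ) mod 2π = 4.822120 rad → L = 6.94·(0.095768 + 8.165653 + 4.822120) = 6.94·13.083541 = 90.799777 m
RLR: c = (6 − d² + 2cos(α−β) + 2d(sin α − sin β))/8 = -4.166955, |c| > 1 → infeasible
LRL: c = (6 − d² + 2cos(α−β) − 2d(sin α − sin β))/8 = -7.729727, |c| > 1 → infeasible
Shortest: LSR with L = 55.438894 m ≈ 55.4389 m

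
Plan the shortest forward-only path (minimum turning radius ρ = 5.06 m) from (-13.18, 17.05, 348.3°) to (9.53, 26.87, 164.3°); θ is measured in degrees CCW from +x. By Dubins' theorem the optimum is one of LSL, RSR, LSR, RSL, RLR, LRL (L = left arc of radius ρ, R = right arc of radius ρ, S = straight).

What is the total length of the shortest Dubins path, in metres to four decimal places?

Let ψ = atan2(Δy, Δx) = atan2(9.82, 22.71) = 23.3841° be the start→goal bearing.
Normalize: d = |goal − start| / ρ = 24.742201/5.06 = 4.889763, α = (θ_start − ψ) mod 360° = 324.9159° = 5.670853 rad, β = (θ_goal − ψ) mod 360° = 140.9159° = 2.459447 rad.
Common terms: sin α = -0.574778, cos α = 0.818310, sin β = 0.630460, cos β = -0.776222, cos(α−β) = -0.997564, d² = 23.909782. Work in radians in the unit-radius frame; every candidate has L = ρ·(t + p + q).
LSL: p² = 2 + d² − 2cos(α−β) + 2d(sin α − sin β) = 16.118256; p = √p² = 4.014755; φ = atan2(cos β − cos α, d + sin α − sin β) = -0.408429 rad; t = (φ − α) mod 2π = 0.203904 rad, q = (β − φ) mod 2π = 2.867876 rad → L = 5.06·(0.203904 + 4.014755 + 2.867876) = 5.06·7.086534 = 35.857863 m
RSR: p² = 2 + d² − 2cos(α−β) + 2d(sin β − sin α) = 39.691565; p = √p² = 6.300124; φ = atan2(cos α − cos β, d − sin α + sin β) = 0.255878 rad; t = (α − φ) mod 2π = 5.414974 rad, q = (φ − β) mod 2π = 4.079617 rad → L = 5.06·(5.414974 + 6.300124 + 4.079617) = 5.06·15.794715 = 79.921260 m
LSR: p² = d² − 2 + 2cos(α−β) + 2d(sin α + sin β) = 20.459200; p = √p² = 4.523185; φ = atan2(−cos α − cos β, d + sin α + sin β) − atan2(−2, p) = 0.407810 rad; t = (φ − α) mod 2π = 1.020143 rad, q = (φ − β) mod 2π = 4.231549 rad → L = 5.06·(1.020143 + 4.523185 + 4.231549) = 5.06·9.774876 = 49.460873 m
RSL: p² = d² − 2 + 2cos(α−β) − 2d(sin α + sin β) = 19.370108; p = √p² = 4.401148; φ = atan2(cos α + cos β, d − sin α − sin β) − atan2(2, p) = -0.417823 rad; t = (α − φ) mod 2π = 6.088676 rad, q = (β − φ) mod 2π = 2.877270 rad → L = 5.06·(6.088676 + 4.401148 + 2.877270) = 5.06·13.367094 = 67.637496 m
RLR: c = (6 − d² + 2cos(α−β) + 2d(sin α − sin β))/8 = -3.961446, |c| > 1 → infeasible
LRL: c = (6 − d² + 2cos(α−β) − 2d(sin α − sin β))/8 = -1.014782, |c| > 1 → infeasible
Shortest: LSL with L = 35.857863 m ≈ 35.8579 m

35.8579 m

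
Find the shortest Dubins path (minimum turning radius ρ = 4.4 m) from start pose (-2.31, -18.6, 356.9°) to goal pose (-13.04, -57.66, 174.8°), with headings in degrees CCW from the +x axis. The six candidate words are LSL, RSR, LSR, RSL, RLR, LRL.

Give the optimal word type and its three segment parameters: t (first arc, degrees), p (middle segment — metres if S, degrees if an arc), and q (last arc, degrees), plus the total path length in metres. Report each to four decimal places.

RSR: t = 105.3323°, p = 31.9222 m, q = 76.7677°, L = 45.9065 m

Let ψ = atan2(Δy, Δx) = atan2(-39.06, -10.73) = -105.3606° be the start→goal bearing.
Normalize: d = |goal − start| / ρ = 40.506993/4.4 = 9.206135, α = (θ_start − ψ) mod 360° = 102.2606° = 1.784784 rad, β = (θ_goal − ψ) mod 360° = 280.1606° = 4.889724 rad.
Common terms: sin α = 0.977192, cos α = -0.212358, sin β = -0.984317, cos β = 0.176407, cos(α−β) = -0.999328, d² = 84.752918. Work in radians in the unit-radius frame; every candidate has L = ρ·(t + p + q).
LSL: p² = 2 + d² − 2cos(α−β) + 2d(sin α − sin β) = 124.867412; p = √p² = 11.174409; φ = atan2(cos β − cos α, d + sin α − sin β) = 0.034798 rad; t = (φ − α) mod 2π = 4.533199 rad, q = (β − φ) mod 2π = 4.854927 rad → L = 4.4·(4.533199 + 11.174409 + 4.854927) = 4.4·20.562535 = 90.475153 m
RSR: p² = 2 + d² − 2cos(α−β) + 2d(sin β − sin α) = 52.635739; p = √p² = 7.255049; φ = atan2(cos α − cos β, d − sin α + sin β) = -0.053611 rad; t = (α − φ) mod 2π = 1.838395 rad, q = (φ − β) mod 2π = 1.339850 rad → L = 4.4·(1.838395 + 7.255049 + 1.339850) = 4.4·10.433294 = 45.906493 m
LSR: p² = d² − 2 + 2cos(α−β) + 2d(sin α + sin β) = 80.623069; p = √p² = 8.979035; φ = atan2(−cos α − cos β, d + sin α + sin β) − atan2(−2, p) = 0.223071 rad; t = (φ − α) mod 2π = 4.721473 rad, q = (φ − β) mod 2π = 1.616532 rad → L = 4.4·(4.721473 + 8.979035 + 1.616532) = 4.4·15.317040 = 67.394978 m
RSL: p² = d² − 2 + 2cos(α−β) − 2d(sin α + sin β) = 80.885454; p = √p² = 8.993634; φ = atan2(cos α + cos β, d − sin α − sin β) − atan2(2, p) = -0.222721 rad; t = (α − φ) mod 2π = 2.007504 rad, q = (β − φ) mod 2π = 5.112445 rad → L = 4.4·(2.007504 + 8.993634 + 5.112445) = 4.4·16.113584 = 70.899768 m
RLR: c = (6 − d² + 2cos(α−β) + 2d(sin α − sin β))/8 = -5.579467, |c| > 1 → infeasible
LRL: c = (6 − d² + 2cos(α−β) − 2d(sin α − sin β))/8 = -14.608426, |c| > 1 → infeasible
Shortest: RSR with L = 45.906493 m ≈ 45.9065 m
Convert RSR to answer units (arcs ×180/π): t = 1.838395·180/π = 105.3323°, p = ρ·p = 4.4·7.255049 = 31.9222 m, q = 1.339850·180/π = 76.7677°, L = 45.9065 m.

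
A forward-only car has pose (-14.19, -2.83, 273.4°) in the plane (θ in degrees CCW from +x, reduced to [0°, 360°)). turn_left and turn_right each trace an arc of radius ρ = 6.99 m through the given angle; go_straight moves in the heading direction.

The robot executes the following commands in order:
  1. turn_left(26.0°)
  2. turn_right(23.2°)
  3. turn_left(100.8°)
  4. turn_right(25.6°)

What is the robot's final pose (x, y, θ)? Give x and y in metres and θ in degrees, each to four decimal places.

set_pose: (x, y, θ) = (-14.1900, -2.8300, 273.4000°), ρ = 6.99
turn_left(26.0°): centre at ρ to the left, rotate +26.0° → (-13.3021, -5.8469, 299.4000°)
turn_right(23.2°): centre at ρ to the right, rotate −23.2° → (-12.4428, -8.5234, 276.2000°)
turn_left(100.8°): centre at ρ to the left, rotate +100.8° → (-3.4500, -14.4530, 377.0000° ≡ 17.0000°)
turn_right(25.6°): centre at ρ to the right, rotate −25.6° → (-0.3610, -14.2262, -8.6000° ≡ 351.4000°)

(-0.3610, -14.2262, 351.4000°)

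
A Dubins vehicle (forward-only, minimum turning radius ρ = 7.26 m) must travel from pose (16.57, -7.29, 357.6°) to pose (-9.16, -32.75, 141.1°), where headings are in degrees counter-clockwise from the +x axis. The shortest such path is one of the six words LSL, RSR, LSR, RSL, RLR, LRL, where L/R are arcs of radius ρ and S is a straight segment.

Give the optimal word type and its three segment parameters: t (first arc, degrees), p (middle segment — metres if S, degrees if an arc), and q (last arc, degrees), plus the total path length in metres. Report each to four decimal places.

Let ψ = atan2(Δy, Δx) = atan2(-25.46, -25.73) = -135.3022° be the start→goal bearing.
Normalize: d = |goal − start| / ρ = 36.197300/7.26 = 4.985854, α = (θ_start − ψ) mod 360° = 132.9022° = 2.319581 rad, β = (θ_goal − ψ) mod 360° = 276.4022° = 4.824128 rad.
Common terms: sin α = 0.732517, cos α = -0.680749, sin β = -0.993764, cos β = 0.111507, cos(α−β) = -0.803857, d² = 24.858740. Work in radians in the unit-radius frame; every candidate has L = ρ·(t + p + q).
LSL: p² = 2 + d² − 2cos(α−β) + 2d(sin α − sin β) = 45.680417; p = √p² = 6.758729; φ = atan2(cos β − cos α, d + sin α − sin β) = 0.117490 rad; t = (φ − α) mod 2π = 4.081094 rad, q = (β − φ) mod 2π = 4.706639 rad → L = 7.26·(4.081094 + 6.758729 + 4.706639) = 7.26·15.546462 = 112.867312 m
RSR: p² = 2 + d² − 2cos(α−β) + 2d(sin β − sin α) = 11.252490; p = √p² = 3.354473; φ = atan2(cos α − cos β, d − sin α + sin β) = -0.238432 rad; t = (α − φ) mod 2π = 2.558013 rad, q = (φ − β) mod 2π = 1.220625 rad → L = 7.26·(2.558013 + 3.354473 + 1.220625) = 7.26·7.133111 = 51.786385 m
LSR: p² = d² − 2 + 2cos(α−β) + 2d(sin α + sin β) = 18.645948; p = √p² = 4.318095; φ = atan2(−cos α − cos β, d + sin α + sin β) − atan2(−2, p) = 0.553656 rad; t = (φ − α) mod 2π = 4.517260 rad, q = (φ − β) mod 2π = 2.012713 rad → L = 7.26·(4.517260 + 4.318095 + 2.012713) = 7.26·10.848069 = 78.756980 m
RSL: p² = d² − 2 + 2cos(α−β) − 2d(sin α + sin β) = 23.856104; p = √p² = 4.884271; φ = atan2(cos α + cos β, d − sin α − sin β) − atan2(2, p) = -0.496714 rad; t = (α − φ) mod 2π = 2.816295 rad, q = (β − φ) mod 2π = 5.320843 rad → L = 7.26·(2.816295 + 4.884271 + 5.320843) = 7.26·13.021409 = 94.535430 m
RLR: c = (6 − d² + 2cos(α−β) + 2d(sin α − sin β))/8 = -0.406561; p = 2π − arccos c = 4.293702 rad; φ = atan2(cos α − cos β, d − sin α + sin β) = -0.238432 rad; t = (α − φ + p/2) mod 2π = 4.704864 rad, q = (α − β − t + p) mod 2π = 3.367476 rad → L = 7.26·(4.704864 + 4.293702 + 3.367476) = 7.26·12.366042 = 89.777464 m
LRL: c = (6 − d² + 2cos(α−β) − 2d(sin α − sin β))/8 = -4.710052, |c| > 1 → infeasible
Shortest: RSR with L = 51.786385 m ≈ 51.7864 m
Convert RSR to answer units (arcs ×180/π): t = 2.558013·180/π = 146.5633°, p = ρ·p = 7.26·3.354473 = 24.3535 m, q = 1.220625·180/π = 69.9367°, L = 51.7864 m.

RSR: t = 146.5633°, p = 24.3535 m, q = 69.9367°, L = 51.7864 m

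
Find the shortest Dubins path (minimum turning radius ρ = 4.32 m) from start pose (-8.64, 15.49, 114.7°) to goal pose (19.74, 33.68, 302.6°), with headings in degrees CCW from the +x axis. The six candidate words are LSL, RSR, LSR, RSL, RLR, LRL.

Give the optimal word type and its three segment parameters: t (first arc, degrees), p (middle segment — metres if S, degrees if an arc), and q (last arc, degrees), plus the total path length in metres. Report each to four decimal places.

RSR: t = 80.6681°, p = 25.1179 m, q = 91.4319°, L = 38.0939 m

Let ψ = atan2(Δy, Δx) = atan2(18.19, 28.38) = 32.6576° be the start→goal bearing.
Normalize: d = |goal − start| / ρ = 33.709057/4.32 = 7.803022, α = (θ_start − ψ) mod 360° = 82.0424° = 1.431910 rad, β = (θ_goal − ψ) mod 360° = 269.9424° = 4.711383 rad.
Common terms: sin α = 0.990371, cos α = 0.138440, sin β = -0.999999, cos β = -0.001005, cos(α−β) = -0.990509, d² = 60.887158. Work in radians in the unit-radius frame; every candidate has L = ρ·(t + p + q).
LSL: p² = 2 + d² − 2cos(α−β) + 2d(sin α − sin β) = 95.929984; p = √p² = 9.794385; φ = atan2(cos β − cos α, d + sin α − sin β) = -0.014238 rad; t = (φ − α) mod 2π = 4.837038 rad, q = (β − φ) mod 2π = 4.725621 rad → L = 4.32·(4.837038 + 9.794385 + 4.725621) = 4.32·19.357044 = 83.622431 m
RSR: p² = 2 + d² − 2cos(α−β) + 2d(sin β − sin α) = 33.806370; p = √p² = 5.814325; φ = atan2(cos α − cos β, d − sin α + sin β) = 0.023985 rad; t = (α − φ) mod 2π = 1.407924 rad, q = (φ − β) mod 2π = 1.595787 rad → L = 4.32·(1.407924 + 5.814325 + 1.595787) = 4.32·8.818036 = 38.093916 m
LSR: p² = d² − 2 + 2cos(α−β) + 2d(sin α + sin β) = 56.755873; p = √p² = 7.533649; φ = atan2(−cos α − cos β, d + sin α + sin β) − atan2(−2, p) = 0.241857 rad; t = (φ − α) mod 2π = 5.093133 rad, q = (φ − β) mod 2π = 1.813659 rad → L = 4.32·(5.093133 + 7.533649 + 1.813659) = 4.32·14.440441 = 62.382704 m
RSL: p² = d² − 2 + 2cos(α−β) − 2d(sin α + sin β) = 57.056406; p = √p² = 7.553569; φ = atan2(cos α + cos β, d − sin α − sin β) − atan2(2, p) = -0.241246 rad; t = (α − φ) mod 2π = 1.673156 rad, q = (β − φ) mod 2π = 4.952630 rad → L = 4.32·(1.673156 + 7.553569 + 4.952630) = 4.32·14.179355 = 61.254815 m
RLR: c = (6 − d² + 2cos(α−β) + 2d(sin α − sin β))/8 = -3.225796, |c| > 1 → infeasible
LRL: c = (6 − d² + 2cos(α−β) − 2d(sin α − sin β))/8 = -10.991248, |c| > 1 → infeasible
Shortest: RSR with L = 38.093916 m ≈ 38.0939 m
Convert RSR to answer units (arcs ×180/π): t = 1.407924·180/π = 80.6681°, p = ρ·p = 4.32·5.814325 = 25.1179 m, q = 1.595787·180/π = 91.4319°, L = 38.0939 m.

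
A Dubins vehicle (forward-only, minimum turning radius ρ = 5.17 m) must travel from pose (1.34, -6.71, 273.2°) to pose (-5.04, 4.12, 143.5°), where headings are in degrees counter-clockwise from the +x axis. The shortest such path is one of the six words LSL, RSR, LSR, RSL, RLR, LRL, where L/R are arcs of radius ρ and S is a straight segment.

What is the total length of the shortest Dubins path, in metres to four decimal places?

Let ψ = atan2(Δy, Δx) = atan2(10.83, -6.38) = 120.5025° be the start→goal bearing.
Normalize: d = |goal − start| / ρ = 12.569539/5.17 = 2.431245, α = (θ_start − ψ) mod 360° = 152.6975° = 2.665074 rad, β = (θ_goal − ψ) mod 360° = 22.9975° = 0.401382 rad.
Common terms: sin α = 0.458689, cos α = -0.888597, sin β = 0.390691, cos β = 0.920522, cos(α−β) = -0.638768, d² = 5.910954. Work in radians in the unit-radius frame; every candidate has L = ρ·(t + p + q).
LSL: p² = 2 + d² − 2cos(α−β) + 2d(sin α − sin β) = 9.519130; p = √p² = 3.085309; φ = atan2(cos β − cos α, d + sin α − sin β) = 0.626565 rad; t = (φ − α) mod 2π = 4.244677 rad, q = (β − φ) mod 2π = 6.058002 rad → L = 5.17·(4.244677 + 3.085309 + 6.058002) = 5.17·13.387987 = 69.215894 m
RSR: p² = 2 + d² − 2cos(α−β) + 2d(sin β − sin α) = 8.857850; p = √p² = 2.976214; φ = atan2(cos α − cos β, d − sin α + sin β) = -0.653362 rad; t = (α − φ) mod 2π = 3.318435 rad, q = (φ − β) mod 2π = 5.228442 rad → L = 5.17·(3.318435 + 2.976214 + 5.228442) = 5.17·11.523091 = 59.574382 m
LSR: p² = d² − 2 + 2cos(α−β) + 2d(sin α + sin β) = 6.763517; p = √p² = 2.600676; φ = atan2(−cos α − cos β, d + sin α + sin β) − atan2(−2, p) = 0.645839 rad; t = (φ − α) mod 2π = 4.263950 rad, q = (φ − β) mod 2π = 0.244457 rad → L = 5.17·(4.263950 + 2.600676 + 0.244457) = 5.17·7.109084 = 36.753964 m
RSL: p² = d² − 2 + 2cos(α−β) − 2d(sin α + sin β) = -1.496680 < 0 → infeasible
RLR: c = (6 − d² + 2cos(α−β) + 2d(sin α − sin β))/8 = -0.107231; p = 2π − arccos c = 4.604951 rad; φ = atan2(cos α − cos β, d − sin α + sin β) = -0.653362 rad; t = (α − φ + p/2) mod 2π = 5.620911 rad, q = (α − β − t + p) mod 2π = 1.247732 rad → L = 5.17·(5.620911 + 4.604951 + 1.247732) = 5.17·11.473594 = 59.318483 m
LRL: c = (6 − d² + 2cos(α−β) − 2d(sin α − sin β))/8 = -0.189891; p = 2π − arccos c = 4.521338 rad; φ = atan2(cos β − cos α, d + sin α − sin β) = 0.626565 rad; t = (φ − α + p/2) mod 2π = 0.222160 rad, q = (β − α − t + p) mod 2π = 2.035486 rad → L = 5.17·(0.222160 + 4.521338 + 2.035486) = 5.17·6.778983 = 35.047343 m
Shortest: LRL with L = 35.047343 m ≈ 35.0473 m

35.0473 m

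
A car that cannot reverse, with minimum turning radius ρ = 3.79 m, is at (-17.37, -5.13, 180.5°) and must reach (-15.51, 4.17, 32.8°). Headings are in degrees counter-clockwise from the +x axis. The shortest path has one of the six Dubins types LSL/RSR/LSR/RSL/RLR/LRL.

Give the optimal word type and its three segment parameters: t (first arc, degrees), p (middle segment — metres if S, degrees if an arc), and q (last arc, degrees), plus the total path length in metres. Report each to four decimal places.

Let ψ = atan2(Δy, Δx) = atan2(9.30, 1.86) = 78.6901° be the start→goal bearing.
Normalize: d = |goal − start| / ρ = 9.484176/3.79 = 2.502421, α = (θ_start − ψ) mod 360° = 101.8099° = 1.776919 rad, β = (θ_goal − ψ) mod 360° = 314.1099° = 5.482253 rad.
Common terms: sin α = 0.978832, cos α = -0.204666, sin β = -0.718006, cos β = 0.696037, cos(α−β) = -0.845262, d² = 6.262112. Work in radians in the unit-radius frame; every candidate has L = ρ·(t + p + q).
LSL: p² = 2 + d² − 2cos(α−β) + 2d(sin α − sin β) = 18.445040; p = √p² = 4.294769; φ = atan2(cos β − cos α, d + sin α − sin β) = 0.211290 rad; t = (φ − α) mod 2π = 4.717556 rad, q = (β − φ) mod 2π = 5.270963 rad → L = 3.79·(4.717556 + 4.294769 + 5.270963) = 3.79·14.283288 = 54.133662 m
RSR: p² = 2 + d² − 2cos(α−β) + 2d(sin β − sin α) = 1.460231; p = √p² = 1.208400; φ = atan2(cos α − cos β, d − sin α + sin β) = -0.841087 rad; t = (α − φ) mod 2π = 2.618005 rad, q = (φ − β) mod 2π = 6.243031 rad → L = 3.79·(2.618005 + 1.208400 + 6.243031) = 3.79·10.069437 = 38.163165 m
LSR: p² = d² − 2 + 2cos(α−β) + 2d(sin α + sin β) = 3.876983; p = √p² = 1.969005; φ = atan2(−cos α − cos β, d + sin α + sin β) − atan2(−2, p) = 0.617223 rad; t = (φ − α) mod 2π = 5.123490 rad, q = (φ − β) mod 2π = 1.418156 rad → L = 3.79·(5.123490 + 1.969005 + 1.418156) = 3.79·8.510651 = 32.255366 m
RSL: p² = d² − 2 + 2cos(α−β) − 2d(sin α + sin β) = 1.266194; p = √p² = 1.125253; φ = atan2(cos α + cos β, d − sin α − sin β) − atan2(2, p) = -0.842518 rad; t = (α − φ) mod 2π = 2.619436 rad, q = (β − φ) mod 2π = 0.041585 rad → L = 3.79·(2.619436 + 1.125253 + 0.041585) = 3.79·3.786274 = 14.349979 m
RLR: c = (6 − d² + 2cos(α−β) + 2d(sin α − sin β))/8 = 0.817471; p = 2π − arccos c = 5.669396 rad; φ = atan2(cos α − cos β, d − sin α + sin β) = -0.841087 rad; t = (α − φ + p/2) mod 2π = 5.452703 rad, q = (α − β − t + p) mod 2π = 2.794544 rad → L = 3.79·(5.452703 + 5.669396 + 2.794544) = 3.79·13.916643 = 52.744075 m
LRL: c = (6 − d² + 2cos(α−β) − 2d(sin α − sin β))/8 = -1.305630, |c| > 1 → infeasible
Shortest: RSL with L = 14.349979 m ≈ 14.3500 m
Convert RSL to answer units (arcs ×180/π): t = 2.619436·180/π = 150.0826°, p = ρ·p = 3.79·1.125253 = 4.2647 m, q = 0.041585·180/π = 2.3826°, L = 14.3500 m.

RSL: t = 150.0826°, p = 4.2647 m, q = 2.3826°, L = 14.3500 m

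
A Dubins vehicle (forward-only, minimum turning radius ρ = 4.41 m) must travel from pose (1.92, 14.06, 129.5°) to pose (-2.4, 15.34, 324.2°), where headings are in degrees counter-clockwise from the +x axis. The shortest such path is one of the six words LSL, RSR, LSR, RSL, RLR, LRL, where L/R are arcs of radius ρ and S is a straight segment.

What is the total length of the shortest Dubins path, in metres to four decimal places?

Let ψ = atan2(Δy, Δx) = atan2(1.28, -4.32) = 163.4956° be the start→goal bearing.
Normalize: d = |goal − start| / ρ = 4.505641/4.41 = 1.021687, α = (θ_start − ψ) mod 360° = 326.0044° = 5.689849 rad, β = (θ_goal − ψ) mod 360° = 160.7044° = 2.804820 rad.
Common terms: sin α = -0.559130, cos α = 0.829080, sin β = 0.330443, cos β = -0.943826, cos(α−β) = -0.967268, d² = 1.043845. Work in radians in the unit-radius frame; every candidate has L = ρ·(t + p + q).
LSL: p² = 2 + d² − 2cos(α−β) + 2d(sin α − sin β) = 3.160651; p = √p² = 1.777822; φ = atan2(cos β − cos α, d + sin α − sin β) = -1.496415 rad; t = (φ − α) mod 2π = 5.380106 rad, q = (β − φ) mod 2π = 4.301235 rad → L = 4.41·(5.380106 + 1.777822 + 4.301235) = 4.41·11.459163 = 50.534910 m
RSR: p² = 2 + d² − 2cos(α−β) + 2d(sin β − sin α) = 6.796110; p = √p² = 2.606935; φ = atan2(cos α − cos β, d − sin α + sin β) = 0.747862 rad; t = (α − φ) mod 2π = 4.941987 rad, q = (φ − β) mod 2π = 4.226227 rad → L = 4.41·(4.941987 + 2.606935 + 4.226227) = 4.41·11.775150 = 51.928409 m
LSR: p² = d² − 2 + 2cos(α−β) + 2d(sin α + sin β) = -3.357984 < 0 → infeasible
RSL: p² = d² − 2 + 2cos(α−β) − 2d(sin α + sin β) = -2.423397 < 0 → infeasible
RLR: c = (6 − d² + 2cos(α−β) + 2d(sin α − sin β))/8 = 0.150486; p = 2π − arccos c = 4.863449 rad; φ = atan2(cos α − cos β, d − sin α + sin β) = 0.747862 rad; t = (α − φ + p/2) mod 2π = 1.090526 rad, q = (α − β − t + p) mod 2π = 0.374767 rad → L = 4.41·(1.090526 + 4.863449 + 0.374767) = 4.41·6.328742 = 27.909753 m
LRL: c = (6 − d² + 2cos(α−β) − 2d(sin α − sin β))/8 = 0.604919; p = 2π − arccos c = 5.362053 rad; φ = atan2(cos β − cos α, d + sin α − sin β) = -1.496415 rad; t = (φ − α + p/2) mod 2π = 1.777947 rad, q = (β − α − t + p) mod 2π = 0.699076 rad → L = 4.41·(1.777947 + 5.362053 + 0.699076) = 4.41·7.839076 = 34.570326 m
Shortest: RLR with L = 27.909753 m ≈ 27.9098 m

27.9098 m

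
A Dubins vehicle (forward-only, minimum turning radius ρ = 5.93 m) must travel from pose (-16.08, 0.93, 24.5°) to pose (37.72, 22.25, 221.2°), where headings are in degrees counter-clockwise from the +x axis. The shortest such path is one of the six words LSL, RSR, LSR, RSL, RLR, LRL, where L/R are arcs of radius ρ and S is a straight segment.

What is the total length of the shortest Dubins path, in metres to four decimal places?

73.6724 m

Let ψ = atan2(Δy, Δx) = atan2(21.32, 53.80) = 21.6176° be the start→goal bearing.
Normalize: d = |goal − start| / ρ = 57.870393/5.93 = 9.758920, α = (θ_start − ψ) mod 360° = 2.8824° = 0.050308 rad, β = (θ_goal − ψ) mod 360° = 199.5824° = 3.483371 rad.
Common terms: sin α = 0.050287, cos α = 0.998735, sin β = -0.335163, cos β = -0.942160, cos(α−β) = -0.957822, d² = 95.236511. Work in radians in the unit-radius frame; every candidate has L = ρ·(t + p + q).
LSL: p² = 2 + d² − 2cos(α−β) + 2d(sin α − sin β) = 106.675303; p = √p² = 10.328374; φ = atan2(cos β − cos α, d + sin α − sin β) = -0.189043 rad; t = (φ − α) mod 2π = 6.043834 rad, q = (β − φ) mod 2π = 3.672413 rad → L = 5.93·(6.043834 + 10.328374 + 3.672413) = 5.93·20.044622 = 118.864606 m
RSR: p² = 2 + d² − 2cos(α−β) + 2d(sin β − sin α) = 91.629010; p = √p² = 9.572304; φ = atan2(cos α − cos β, d − sin α + sin β) = 0.204177 rad; t = (α − φ) mod 2π = 6.129316 rad, q = (φ − β) mod 2π = 3.003992 rad → L = 5.93·(6.129316 + 9.572304 + 3.003992) = 5.93·18.705612 = 110.924281 m
LSR: p² = d² − 2 + 2cos(α−β) + 2d(sin α + sin β) = 85.760703; p = √p² = 9.260707; φ = atan2(−cos α − cos β, d + sin α + sin β) − atan2(−2, p) = 0.206728 rad; t = (φ − α) mod 2π = 0.156420 rad, q = (φ − β) mod 2π = 3.006543 rad → L = 5.93·(0.156420 + 9.260707 + 3.006543) = 5.93·12.423670 = 73.672363 m
RSL: p² = d² − 2 + 2cos(α−β) − 2d(sin α + sin β) = 96.881030; p = √p² = 9.842816; φ = atan2(cos α + cos β, d − sin α − sin β) − atan2(2, p) = -0.194832 rad; t = (α − φ) mod 2π = 0.245140 rad, q = (β − φ) mod 2π = 3.678203 rad → L = 5.93·(0.245140 + 9.842816 + 3.678203) = 5.93·13.766159 = 81.633323 m
RLR: c = (6 − d² + 2cos(α−β) + 2d(sin α − sin β))/8 = -10.453626, |c| > 1 → infeasible
LRL: c = (6 − d² + 2cos(α−β) − 2d(sin α − sin β))/8 = -12.334413, |c| > 1 → infeasible
Shortest: LSR with L = 73.672363 m ≈ 73.6724 m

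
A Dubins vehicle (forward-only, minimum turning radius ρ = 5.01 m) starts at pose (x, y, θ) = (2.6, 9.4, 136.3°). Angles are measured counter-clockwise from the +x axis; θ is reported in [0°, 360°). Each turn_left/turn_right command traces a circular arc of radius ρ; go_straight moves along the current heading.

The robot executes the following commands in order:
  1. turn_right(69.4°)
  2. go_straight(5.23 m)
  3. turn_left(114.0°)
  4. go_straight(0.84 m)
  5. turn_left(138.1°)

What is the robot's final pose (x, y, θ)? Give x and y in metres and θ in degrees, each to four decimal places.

set_pose: (x, y, θ) = (2.6000, 9.4000, 136.3000°), ρ = 5.01
turn_right(69.4°): centre at ρ to the right, rotate −69.4° → (1.4530, 14.9877, 66.9000°)
go_straight(5.23): x += 5.23·cos θ, y += 5.23·sin θ → (3.5049, 19.7983, 66.9000°)
turn_left(114.0°): centre at ρ to the left, rotate +114.0° → (-1.1821, 26.7733, 180.9000°)
go_straight(0.84): x += 0.84·cos θ, y += 0.84·sin θ → (-2.0220, 26.7601, 180.9000°)
turn_left(138.1°): centre at ρ to the left, rotate +138.1° → (-5.2301, 17.9697, 319.0000°)

(-5.2301, 17.9697, 319.0000°)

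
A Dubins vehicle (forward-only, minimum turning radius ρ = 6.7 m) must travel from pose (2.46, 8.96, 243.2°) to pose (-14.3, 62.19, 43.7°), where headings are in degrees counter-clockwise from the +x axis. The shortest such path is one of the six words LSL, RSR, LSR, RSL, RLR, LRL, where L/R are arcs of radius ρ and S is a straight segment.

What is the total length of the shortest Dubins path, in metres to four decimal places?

69.1093 m

Let ψ = atan2(Δy, Δx) = atan2(53.23, -16.76) = 107.4771° be the start→goal bearing.
Normalize: d = |goal − start| / ρ = 55.806187/6.7 = 8.329282, α = (θ_start − ψ) mod 360° = 135.7229° = 2.368811 rad, β = (θ_goal − ψ) mod 360° = 296.2229° = 5.170064 rad.
Common terms: sin α = 0.698130, cos α = -0.715971, sin β = -0.897082, cos β = 0.441864, cos(α−β) = -0.942641, d² = 69.376933. Work in radians in the unit-radius frame; every candidate has L = ρ·(t + p + q).
LSL: p² = 2 + d² − 2cos(α−β) + 2d(sin α − sin β) = 99.836150; p = √p² = 9.991804; φ = atan2(cos β − cos α, d + sin α − sin β) = 0.116139 rad; t = (φ − α) mod 2π = 4.030514 rad, q = (β − φ) mod 2π = 5.053925 rad → L = 6.7·(4.030514 + 9.991804 + 5.053925) = 6.7·19.076243 = 127.810827 m
RSR: p² = 2 + d² − 2cos(α−β) + 2d(sin β − sin α) = 46.688281; p = √p² = 6.832882; φ = atan2(cos α − cos β, d − sin α + sin β) = -0.170272 rad; t = (α − φ) mod 2π = 2.539083 rad, q = (φ − β) mod 2π = 0.942849 rad → L = 6.7·(2.539083 + 6.832882 + 0.942849) = 6.7·10.314814 = 69.109255 m
LSR: p² = d² − 2 + 2cos(α−β) + 2d(sin α + sin β) = 62.177387; p = √p² = 7.885264; φ = atan2(−cos α − cos β, d + sin α + sin β) − atan2(−2, p) = 0.282101 rad; t = (φ − α) mod 2π = 4.196475 rad, q = (φ − β) mod 2π = 1.395222 rad → L = 6.7·(4.196475 + 7.885264 + 1.395222) = 6.7·13.476961 = 90.295638 m
RSL: p² = d² − 2 + 2cos(α−β) − 2d(sin α + sin β) = 68.805912; p = √p² = 8.294933; φ = atan2(cos α + cos β, d − sin α − sin β) − atan2(2, p) = -0.268725 rad; t = (α − φ) mod 2π = 2.637536 rad, q = (β − φ) mod 2π = 5.438790 rad → L = 6.7·(2.637536 + 8.294933 + 5.438790) = 6.7·16.371259 = 109.687435 m
RLR: c = (6 − d² + 2cos(α−β) + 2d(sin α − sin β))/8 = -4.836035, |c| > 1 → infeasible
LRL: c = (6 − d² + 2cos(α−β) − 2d(sin α − sin β))/8 = -11.479519, |c| > 1 → infeasible
Shortest: RSR with L = 69.109255 m ≈ 69.1093 m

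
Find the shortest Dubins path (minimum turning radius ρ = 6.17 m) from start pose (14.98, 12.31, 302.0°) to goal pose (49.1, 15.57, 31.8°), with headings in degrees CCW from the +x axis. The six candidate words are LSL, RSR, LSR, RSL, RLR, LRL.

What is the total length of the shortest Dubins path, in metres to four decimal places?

Let ψ = atan2(Δy, Δx) = atan2(3.26, 34.12) = 5.4578° be the start→goal bearing.
Normalize: d = |goal − start| / ρ = 34.275385/6.17 = 5.555168, α = (θ_start − ψ) mod 360° = 296.5422° = 5.175638 rad, β = (θ_goal − ψ) mod 360° = 26.3422° = 0.459759 rad.
Common terms: sin α = -0.894605, cos α = 0.446857, sin β = 0.443732, cos β = 0.896160, cos(α−β) = 0.003491, d² = 30.859888. Work in radians in the unit-radius frame; every candidate has L = ρ·(t + p + q).
LSL: p² = 2 + d² − 2cos(α−β) + 2d(sin α − sin β) = 17.983533; p = √p² = 4.240700; φ = atan2(cos β − cos α, d + sin α − sin β) = 0.106149 rad; t = (φ − α) mod 2π = 1.213696 rad, q = (β − φ) mod 2π = 0.353609 rad → L = 6.17·(1.213696 + 4.240700 + 0.353609) = 6.17·5.808005 = 35.835392 m
RSR: p² = 2 + d² − 2cos(α−β) + 2d(sin β − sin α) = 47.722281; p = √p² = 6.908132; φ = atan2(cos α − cos β, d − sin α + sin β) = -0.065086 rad; t = (α − φ) mod 2π = 5.240724 rad, q = (φ − β) mod 2π = 5.758341 rad → L = 6.17·(5.240724 + 6.908132 + 5.758341) = 6.17·17.907196 = 110.487402 m
LSR: p² = d² − 2 + 2cos(α−β) + 2d(sin α + sin β) = 23.857516; p = √p² = 4.884416; φ = atan2(−cos α − cos β, d + sin α + sin β) − atan2(−2, p) = 0.131356 rad; t = (φ − α) mod 2π = 1.238903 rad, q = (φ − β) mod 2π = 5.954783 rad → L = 6.17·(1.238903 + 4.884416 + 5.954783) = 6.17·12.078101 = 74.521883 m
RSL: p² = d² − 2 + 2cos(α−β) − 2d(sin α + sin β) = 33.876223; p = √p² = 5.820328; φ = atan2(cos α + cos β, d − sin α − sin β) − atan2(2, p) = -0.110991 rad; t = (α − φ) mod 2π = 5.286629 rad, q = (β − φ) mod 2π = 0.570749 rad → L = 6.17·(5.286629 + 5.820328 + 0.570749) = 6.17·11.677707 = 72.051452 m
RLR: c = (6 − d² + 2cos(α−β) + 2d(sin α − sin β))/8 = -4.965285, |c| > 1 → infeasible
LRL: c = (6 − d² + 2cos(α−β) − 2d(sin α − sin β))/8 = -1.247942, |c| > 1 → infeasible
Shortest: LSL with L = 35.835392 m ≈ 35.8354 m

35.8354 m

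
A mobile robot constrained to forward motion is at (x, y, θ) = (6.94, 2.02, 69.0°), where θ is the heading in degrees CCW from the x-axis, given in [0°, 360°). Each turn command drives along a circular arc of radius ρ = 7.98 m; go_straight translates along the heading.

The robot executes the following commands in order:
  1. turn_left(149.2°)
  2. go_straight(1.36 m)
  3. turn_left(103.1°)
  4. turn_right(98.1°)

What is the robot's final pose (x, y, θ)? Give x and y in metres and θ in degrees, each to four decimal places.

(-6.0949, -14.2341, 223.2000°)

set_pose: (x, y, θ) = (6.9400, 2.0200, 69.0000°), ρ = 7.98
turn_left(149.2°): centre at ρ to the left, rotate +149.2° → (-5.4449, 11.1509, 218.2000°)
go_straight(1.36): x += 1.36·cos θ, y += 1.36·sin θ → (-6.5136, 10.3099, 218.2000°)
turn_left(103.1°): centre at ρ to the left, rotate +103.1° → (-6.5682, -2.1891, 321.3000°)
turn_right(98.1°): centre at ρ to the right, rotate −98.1° → (-6.0949, -14.2341, 223.2000°)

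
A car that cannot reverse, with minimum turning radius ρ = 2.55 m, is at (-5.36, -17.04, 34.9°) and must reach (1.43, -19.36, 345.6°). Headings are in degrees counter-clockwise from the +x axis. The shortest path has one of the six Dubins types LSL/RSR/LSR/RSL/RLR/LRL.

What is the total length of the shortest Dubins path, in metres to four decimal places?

7.6320 m

Let ψ = atan2(Δy, Δx) = atan2(-2.32, 6.79) = -18.8642° be the start→goal bearing.
Normalize: d = |goal − start| / ρ = 7.175409/2.55 = 2.813886, α = (θ_start − ψ) mod 360° = 53.7642° = 0.938363 rad, β = (θ_goal − ψ) mod 360° = 4.4642° = 0.077915 rad.
Common terms: sin α = 0.806591, cos α = 0.591110, sin β = 0.077836, cos β = 0.996966, cos(α−β) = 0.652098, d² = 7.917955. Work in radians in the unit-radius frame; every candidate has L = ρ·(t + p + q).
LSL: p² = 2 + d² − 2cos(α−β) + 2d(sin α − sin β) = 12.715024; p = √p² = 3.565813; φ = atan2(cos β − cos α, d + sin α − sin β) = 0.114066 rad; t = (φ − α) mod 2π = 5.458889 rad, q = (β − φ) mod 2π = 6.247035 rad → L = 2.55·(5.458889 + 3.565813 + 6.247035) = 2.55·15.271737 = 38.942928 m
RSR: p² = 2 + d² − 2cos(α−β) + 2d(sin β − sin α) = 4.512492; p = √p² = 2.124263; φ = atan2(cos α − cos β, d − sin α + sin β) = -0.192240 rad; t = (α − φ) mod 2π = 1.130602 rad, q = (φ − β) mod 2π = 6.013030 rad → L = 2.55·(1.130602 + 2.124263 + 6.013030) = 2.55·9.267895 = 23.633133 m
LSR: p² = d² − 2 + 2cos(α−β) + 2d(sin α + sin β) = 12.199509; p = √p² = 3.492780; φ = atan2(−cos α − cos β, d + sin α + sin β) − atan2(−2, p) = 0.114440 rad; t = (φ − α) mod 2π = 5.459263 rad, q = (φ − β) mod 2π = 0.036525 rad → L = 2.55·(5.459263 + 3.492780 + 0.036525) = 2.55·8.988567 = 22.920846 m
RSL: p² = d² − 2 + 2cos(α−β) − 2d(sin α + sin β) = 2.244793; p = √p² = 1.498263; φ = atan2(cos α + cos β, d − sin α − sin β) − atan2(2, p) = -0.239202 rad; t = (α − φ) mod 2π = 1.177564 rad, q = (β − φ) mod 2π = 0.317117 rad → L = 2.55·(1.177564 + 1.498263 + 0.317117) = 2.55·2.992945 = 7.632009 m
RLR: c = (6 − d² + 2cos(α−β) + 2d(sin α − sin β))/8 = 0.435939; p = 2π − arccos c = 5.163470 rad; φ = atan2(cos α − cos β, d − sin α + sin β) = -0.192240 rad; t = (α − φ + p/2) mod 2π = 3.712337 rad, q = (α − β − t + p) mod 2π = 2.311580 rad → L = 2.55·(3.712337 + 5.163470 + 2.311580) = 2.55·11.187387 = 28.527837 m
LRL: c = (6 − d² + 2cos(α−β) − 2d(sin α − sin β))/8 = -0.589378; p = 2π − arccos c = 4.082100 rad; φ = atan2(cos β − cos α, d + sin α − sin β) = 0.114066 rad; t = (φ − α + p/2) mod 2π = 1.216754 rad, q = (β − α − t + p) mod 2π = 2.004899 rad → L = 2.55·(1.216754 + 4.082100 + 2.004899) = 2.55·7.303753 = 18.624571 m
Shortest: RSL with L = 7.632009 m ≈ 7.6320 m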